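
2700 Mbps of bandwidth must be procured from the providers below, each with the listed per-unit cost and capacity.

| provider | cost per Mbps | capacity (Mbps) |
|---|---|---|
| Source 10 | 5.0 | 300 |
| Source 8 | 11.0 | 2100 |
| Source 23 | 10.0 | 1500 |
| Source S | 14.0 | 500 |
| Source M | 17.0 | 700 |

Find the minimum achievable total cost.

Cheapest first:
Source 10 (5.0): use full 300 → 2400 Mbps to go.
Source 23 (10.0): use full 1500 → 900 Mbps to go.
Take 900 from Source 8 at 11.0 to finish.
Source S, Source M: unused.
Cost = 300×5.0 + 1500×10.0 + 900×11.0 = 26400.

26400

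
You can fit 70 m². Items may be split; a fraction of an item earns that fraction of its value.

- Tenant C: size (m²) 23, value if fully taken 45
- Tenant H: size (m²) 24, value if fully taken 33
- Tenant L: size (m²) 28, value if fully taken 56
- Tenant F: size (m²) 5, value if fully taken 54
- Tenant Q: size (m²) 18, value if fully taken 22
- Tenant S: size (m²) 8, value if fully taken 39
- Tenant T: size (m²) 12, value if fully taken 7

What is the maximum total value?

202.25

Best value per unit of size first: Tenant F 54/5≈10.8, Tenant S 39/8≈4.88, Tenant L 56/28≈2, Tenant C 45/23≈1.96, Tenant H 33/24≈1.38, Tenant Q 22/18≈1.22, Tenant T 7/12≈0.583.
Tenant F: take in full, 5 m² for value 54 ; 65 left.
Take all of Tenant S (8 m², value 39) ; 57 m² left.
All 28 m² of Tenant L fit (value 56) ; 29 remain.
All 23 m² of Tenant C fit (value 45) ; 6 remain.
Only 6 m² remain; take 6/24 of Tenant H for value 33×6/24 = 8.25.
Total value = 202.25.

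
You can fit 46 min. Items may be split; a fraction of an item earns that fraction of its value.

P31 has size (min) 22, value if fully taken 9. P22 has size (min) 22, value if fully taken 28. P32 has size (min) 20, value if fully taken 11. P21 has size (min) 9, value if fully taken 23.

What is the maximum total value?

59.25

Sort by value density: P21 23/9≈2.56, P22 28/22≈1.27, P32 11/20≈0.55, P31 9/22≈0.409.
Take all of P21 (9 min, value 23) ; 37 min left.
Take all of P22 (22 min, value 28) ; 15 min left.
15 min left: a 15/20 share of P32 gives 11×15/20 = 8.25.
Total value = 59.25.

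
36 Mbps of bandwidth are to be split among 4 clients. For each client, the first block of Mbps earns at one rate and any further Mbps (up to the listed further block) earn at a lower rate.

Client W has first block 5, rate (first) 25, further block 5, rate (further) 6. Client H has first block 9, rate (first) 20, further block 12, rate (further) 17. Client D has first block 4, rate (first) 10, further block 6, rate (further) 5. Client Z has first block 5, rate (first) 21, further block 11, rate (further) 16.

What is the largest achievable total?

Order all 8 blocks by rate: Client W/T1 25 > Client Z/T1 21 > Client H/T1 20 > Client H/T2 17 > Client Z/T2 16 > Client D/T1 10 > Client W/T2 6 > Client D/T2 5.
Client W/T1 (25): +5 → 31 left.
Client Z T1 at 21: fill all 5 → 26 left.
Client H T1 at 20: fill all 9 → 17 left.
Client H/T2 (17): +12 → 5 left.
Client Z/T2: +5 of 11 at 16; pool empty.
Total = 25×5 + 21×5 + 20×9 + 17×12 + 16×5 = 694.

694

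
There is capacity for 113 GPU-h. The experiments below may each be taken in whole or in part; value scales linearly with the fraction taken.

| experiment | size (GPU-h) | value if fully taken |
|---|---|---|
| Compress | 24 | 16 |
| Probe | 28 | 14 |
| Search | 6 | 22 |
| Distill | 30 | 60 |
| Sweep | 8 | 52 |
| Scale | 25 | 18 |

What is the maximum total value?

178

Rank by value-to-size ratio: Sweep 52/8≈6.5, Search 22/6≈3.67, Distill 60/30≈2, Scale 18/25≈0.72, Compress 16/24≈0.667, Probe 14/28≈0.5.
Sweep: take in full, 8 GPU-h for value 52 — 105 left.
Take all of Search (6 GPU-h, value 22) — 99 GPU-h left.
Distill: take in full, 30 GPU-h for value 60 — 69 left.
Take all of Scale (25 GPU-h, value 18) — 44 GPU-h left.
All 24 GPU-h of Compress fit (value 16) — 20 remain.
Only 20 GPU-h remain; take 20/28 of Probe for value 14×20/28 = 10.
Total value = 178.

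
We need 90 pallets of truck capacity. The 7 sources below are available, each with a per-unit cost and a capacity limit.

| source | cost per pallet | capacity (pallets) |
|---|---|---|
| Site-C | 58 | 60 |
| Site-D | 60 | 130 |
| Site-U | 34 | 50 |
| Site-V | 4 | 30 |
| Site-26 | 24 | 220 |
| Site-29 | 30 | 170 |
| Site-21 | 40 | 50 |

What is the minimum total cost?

Cheapest first:
Site-V at 4: take all 30 pallets → 60 still needed.
Take 60 from Site-26 at 24 to finish.
Site-29, Site-U, Site-21, Site-C, Site-D: unused.
Cost = 30×4 + 60×24 = 1560.

1560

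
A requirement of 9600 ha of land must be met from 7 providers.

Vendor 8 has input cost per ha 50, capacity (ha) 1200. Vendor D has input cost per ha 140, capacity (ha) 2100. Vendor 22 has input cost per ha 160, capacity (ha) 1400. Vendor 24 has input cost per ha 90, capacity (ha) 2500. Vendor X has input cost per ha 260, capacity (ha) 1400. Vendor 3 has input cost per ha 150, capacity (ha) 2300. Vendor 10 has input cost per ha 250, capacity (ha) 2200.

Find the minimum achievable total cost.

Cheapest first:
Take 1200 from Vendor 8 at 50 → need 8400 more.
Vendor 24 (90): use full 2500 → 5900 ha to go.
Vendor D at 140: take all 2100 ha → 3800 still needed.
Vendor 3 at 150: take all 2300 ha → 1500 still needed.
Vendor 22 (160): use full 1400 → 100 ha to go.
Take 100 from Vendor 10 at 250 to finish.
Vendor X: unused.
Cost = 1200×50 + 2500×90 + 2100×140 + 2300×150 + 1400×160 + 100×250 = 1173000.

1173000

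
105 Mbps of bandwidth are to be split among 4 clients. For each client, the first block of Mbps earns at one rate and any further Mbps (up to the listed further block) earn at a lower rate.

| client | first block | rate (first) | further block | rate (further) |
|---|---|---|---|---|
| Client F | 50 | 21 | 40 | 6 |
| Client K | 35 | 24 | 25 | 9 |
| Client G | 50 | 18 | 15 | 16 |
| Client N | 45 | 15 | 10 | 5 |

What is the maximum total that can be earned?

2250

Rank every tier by rate: Client K/T1 24 > Client F/T1 21 > Client G/T1 18 > Client G/T2 16 > Client N/T1 15 > Client K/T2 9 > Client F/T2 6 > Client N/T2 5.
Client K T1 at 24: fill all 35 — 70 left.
Client F T1 at 21: fill all 50 — 20 left.
Client G/T1: +20 of 50 at 18; pool empty.
Total = 24×35 + 21×50 + 18×20 = 2250.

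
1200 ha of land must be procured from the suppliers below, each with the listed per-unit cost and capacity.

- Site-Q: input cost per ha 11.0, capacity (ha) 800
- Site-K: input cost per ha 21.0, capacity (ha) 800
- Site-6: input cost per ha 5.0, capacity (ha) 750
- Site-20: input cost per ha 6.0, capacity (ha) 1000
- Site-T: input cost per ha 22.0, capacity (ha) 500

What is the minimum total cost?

6450

Cheapest first:
Site-6 (5.0): use full 750 ; 450 ha to go.
Site-20 at 6.0: take 450 of its 1000 ; requirement met.
Site-Q, Site-K, Site-T: unused.
Cost = 750×5.0 + 450×6.0 = 6450.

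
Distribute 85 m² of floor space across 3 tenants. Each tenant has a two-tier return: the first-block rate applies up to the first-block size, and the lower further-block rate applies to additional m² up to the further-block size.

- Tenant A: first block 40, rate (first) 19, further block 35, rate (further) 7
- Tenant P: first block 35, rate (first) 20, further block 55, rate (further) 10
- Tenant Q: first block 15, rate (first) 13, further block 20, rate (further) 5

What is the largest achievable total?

Treat each block as its own option and order by rate: Tenant P/T1 20 > Tenant A/T1 19 > Tenant Q/T1 13 > Tenant P/T2 10 > Tenant A/T2 7 > Tenant Q/T2 5.
Fill Tenant P T1 block (35 at 20) ; 50 left.
Fill Tenant A T1 block (40 at 19) ; 10 left.
Tenant Q/T1: +10 of 15 at 13; pool empty.
Total = 20×35 + 19×40 + 13×10 = 1590.

1590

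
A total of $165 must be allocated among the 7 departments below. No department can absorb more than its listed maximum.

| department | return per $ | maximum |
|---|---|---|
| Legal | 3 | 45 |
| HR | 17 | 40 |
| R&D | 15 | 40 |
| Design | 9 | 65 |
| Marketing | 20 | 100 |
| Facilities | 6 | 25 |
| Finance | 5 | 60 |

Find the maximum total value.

Order the departments by return per $: Marketing 20 > HR 17 > R&D 15 > Design 9 > Facilities 6 > Finance 5 > Legal 3.
Marketing: +100 to 100 (cap) — 65 left.
HR: +40 to 40 (cap) — 25 left.
R&D has room for 40 but only 25 remain, so it gets 25.
Total = 17×40 + 15×25 + 20×100 = 3055.

3055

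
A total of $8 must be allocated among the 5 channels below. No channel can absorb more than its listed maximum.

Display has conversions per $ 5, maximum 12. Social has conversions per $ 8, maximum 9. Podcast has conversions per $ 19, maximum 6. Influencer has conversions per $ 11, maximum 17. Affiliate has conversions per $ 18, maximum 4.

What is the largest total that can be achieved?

Highest conversions per $ first: Podcast 19 > Affiliate 18 > Influencer 11 > Social 8 > Display 5.
Podcast takes 6 to reach its cap of 6 ; 2 left.
Affiliate has room for 4 but only 2 remain, so it gets 2.
Total = 19×6 + 18×2 = 150.

150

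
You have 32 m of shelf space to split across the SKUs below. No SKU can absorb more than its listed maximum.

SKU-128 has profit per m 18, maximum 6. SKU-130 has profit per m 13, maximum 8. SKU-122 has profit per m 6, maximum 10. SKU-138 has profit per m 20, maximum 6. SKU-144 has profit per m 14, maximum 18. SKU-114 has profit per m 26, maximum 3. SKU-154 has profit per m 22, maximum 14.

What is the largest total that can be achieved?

Order the SKUs by profit per m: SKU-114 26 > SKU-154 22 > SKU-138 20 > SKU-128 18 > SKU-144 14 > SKU-130 13 > SKU-122 6.
Give SKU-114 3 to hit its cap of 3 → 29 left.
Give SKU-154 14 to hit its cap of 14 → 15 left.
SKU-138 takes 6 to reach its cap of 6 → 9 left.
SKU-128: +6 to 6 (cap) → 3 left.
SKU-144 has room for 18 but only 3 remain, so it gets 3.
Total = 18×6 + 20×6 + 14×3 + 26×3 + 22×14 = 656.

656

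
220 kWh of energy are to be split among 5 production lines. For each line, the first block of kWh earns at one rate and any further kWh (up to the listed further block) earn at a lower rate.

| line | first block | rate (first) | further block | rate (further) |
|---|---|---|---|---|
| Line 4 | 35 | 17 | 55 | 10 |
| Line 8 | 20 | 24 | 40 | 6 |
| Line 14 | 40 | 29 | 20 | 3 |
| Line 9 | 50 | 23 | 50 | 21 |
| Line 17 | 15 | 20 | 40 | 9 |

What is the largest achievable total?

4835

Rank every tier by rate: Line 14/first 29 > Line 8/first 24 > Line 9/first 23 > Line 9/second 21 > Line 17/first 20 > Line 4/first 17 > Line 4/second 10 > Line 17/second 9 > Line 8/second 6 > Line 14/second 3.
Line 14 first at 29: fill all 40 — 180 left.
Line 8/first (24): +20 — 160 left.
Fill Line 9 first block (50 at 23) — 110 left.
Line 9 second at 21: fill all 50 — 60 left.
Line 17 first at 20: fill all 15 — 45 left.
Fill Line 4 first block (35 at 17) — 10 left.
Line 4/second: +10 of 55 at 10; pool empty.
Total = 29×40 + 24×20 + 23×50 + 21×50 + 20×15 + 17×35 + 10×10 = 4835.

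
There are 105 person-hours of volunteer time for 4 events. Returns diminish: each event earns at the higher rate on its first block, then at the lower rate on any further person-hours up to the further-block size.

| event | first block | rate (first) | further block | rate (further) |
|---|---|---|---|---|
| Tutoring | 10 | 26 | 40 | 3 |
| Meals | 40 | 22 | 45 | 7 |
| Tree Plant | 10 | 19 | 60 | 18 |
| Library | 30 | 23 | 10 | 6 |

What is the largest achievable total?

2290

Treat each block as its own option and order by rate: Tutoring/tier1 26 > Library/tier1 23 > Meals/tier1 22 > Tree Plant/tier1 19 > Tree Plant/tier2 18 > Meals/tier2 7 > Library/tier2 6 > Tutoring/tier2 3.
Fill Tutoring tier1 block (10 at 26) → 95 left.
Library tier1 at 23: fill all 30 → 65 left.
Meals/tier1 (22): +40 → 25 left.
Tree Plant/tier1 (19): +10 → 15 left.
Tree Plant/tier2: +15 of 60 at 18; pool empty.
Total = 26×10 + 23×30 + 22×40 + 19×10 + 18×15 = 2290.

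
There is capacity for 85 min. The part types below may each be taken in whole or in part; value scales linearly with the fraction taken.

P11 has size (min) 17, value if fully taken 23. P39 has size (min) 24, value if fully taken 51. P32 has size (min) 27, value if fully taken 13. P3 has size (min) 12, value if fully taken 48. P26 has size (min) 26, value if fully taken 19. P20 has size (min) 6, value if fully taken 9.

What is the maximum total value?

150

Best value per unit of size first: P3 48/12≈4, P39 51/24≈2.12, P20 9/6≈1.5, P11 23/17≈1.35, P26 19/26≈0.731, P32 13/27≈0.481.
Take all of P3 (12 min, value 48) → 73 min left.
Take all of P39 (24 min, value 51) → 49 min left.
Take all of P20 (6 min, value 9) → 43 min left.
Take all of P11 (17 min, value 23) → 26 min left.
Take all of P26 (26 min, value 19) → 0 min left.
Total value = 150.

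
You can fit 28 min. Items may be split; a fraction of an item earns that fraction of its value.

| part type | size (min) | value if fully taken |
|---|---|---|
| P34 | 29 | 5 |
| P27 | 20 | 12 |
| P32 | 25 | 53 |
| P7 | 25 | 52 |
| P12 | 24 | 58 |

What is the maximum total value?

66.48

Sort by value density: P12 58/24≈2.42, P32 53/25≈2.12, P7 52/25≈2.08, P27 12/20≈0.6, P34 5/29≈0.172.
All 24 min of P12 fit (value 58) — 4 remain.
Only 4 min remain; take 4/25 of P32 for value 53×4/25 = 8.48.
Total value = 66.48.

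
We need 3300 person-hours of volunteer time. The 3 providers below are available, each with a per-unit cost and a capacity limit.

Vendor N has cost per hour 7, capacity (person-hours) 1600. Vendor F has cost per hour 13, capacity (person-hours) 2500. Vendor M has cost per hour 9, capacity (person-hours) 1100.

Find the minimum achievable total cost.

Use providers in increasing cost order.
Take 1600 from Vendor N at 7 ; need 1700 more.
Take 1100 from Vendor M at 9 ; need 600 more.
Vendor F (13): take the remaining 600 ; done.
Cost = 1600×7 + 1100×9 + 600×13 = 28900.

28900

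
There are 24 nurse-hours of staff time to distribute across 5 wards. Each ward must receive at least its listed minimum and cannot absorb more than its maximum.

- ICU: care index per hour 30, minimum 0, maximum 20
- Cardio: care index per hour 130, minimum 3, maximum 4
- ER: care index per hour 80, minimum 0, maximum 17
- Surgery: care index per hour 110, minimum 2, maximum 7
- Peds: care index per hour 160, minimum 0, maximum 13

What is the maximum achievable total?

3370

Meeting every minimum uses 0+3+0+2+0 = 5 nurse-hours, leaving 19.
Rank by care index per hour: Peds 160 > Cardio 130 > Surgery 110 > ER 80 > ICU 30.
Peds: +13 to 13 (cap) ; 6 left.
Cardio takes 1 more to reach its cap of 4 ; 5 left.
Surgery takes 5 more to reach its cap of 7 ; 0 left.
Total = 130×4 + 110×7 + 160×13 = 3370.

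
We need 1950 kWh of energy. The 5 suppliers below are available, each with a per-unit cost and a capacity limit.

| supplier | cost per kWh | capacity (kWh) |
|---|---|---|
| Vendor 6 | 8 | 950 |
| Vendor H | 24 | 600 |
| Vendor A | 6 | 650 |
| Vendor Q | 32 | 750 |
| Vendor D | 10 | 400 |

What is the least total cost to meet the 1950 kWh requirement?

15000

Fill from the cheapest supplier first.
Vendor A (6): use full 650 ; 1300 kWh to go.
Take 950 from Vendor 6 at 8 ; need 350 more.
Vendor D (10): take the remaining 350 ; done.
Vendor H, Vendor Q: unused.
Cost = 650×6 + 950×8 + 350×10 = 15000.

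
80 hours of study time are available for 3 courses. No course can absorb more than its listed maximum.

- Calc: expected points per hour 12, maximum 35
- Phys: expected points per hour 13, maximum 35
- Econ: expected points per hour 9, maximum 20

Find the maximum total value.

965

Highest expected points per hour first: Phys 13 > Calc 12 > Econ 9.
Phys: +35 to 35 (cap) ; 45 left.
Calc: +35 to 35 (cap) ; 10 left.
Econ: +10 (room for 20) → 10. Pool exhausted.
Total = 12×35 + 13×35 + 9×10 = 965.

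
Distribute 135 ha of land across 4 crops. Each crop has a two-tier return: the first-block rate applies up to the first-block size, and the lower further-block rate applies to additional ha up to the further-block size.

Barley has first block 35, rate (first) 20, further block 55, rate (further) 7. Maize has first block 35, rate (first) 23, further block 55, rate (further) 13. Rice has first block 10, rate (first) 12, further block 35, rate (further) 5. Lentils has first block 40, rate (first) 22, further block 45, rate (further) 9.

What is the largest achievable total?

Treat each block as its own option and order by rate: Maize/T1 23 > Lentils/T1 22 > Barley/T1 20 > Maize/T2 13 > Rice/T1 12 > Lentils/T2 9 > Barley/T2 7 > Rice/T2 5.
Maize/T1 (23): +35 — 100 left.
Lentils T1 at 22: fill all 40 — 60 left.
Barley/T1 (20): +35 — 25 left.
25 remain; put them into Maize T2 at 13.
Total = 23×35 + 22×40 + 20×35 + 13×25 = 2710.

2710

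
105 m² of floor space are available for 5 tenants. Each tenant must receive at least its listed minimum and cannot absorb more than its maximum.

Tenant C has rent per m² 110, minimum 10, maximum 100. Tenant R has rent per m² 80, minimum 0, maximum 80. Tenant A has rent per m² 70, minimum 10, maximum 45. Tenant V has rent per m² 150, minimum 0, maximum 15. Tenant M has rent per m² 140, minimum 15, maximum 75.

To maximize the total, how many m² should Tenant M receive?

Meeting every minimum uses 10+0+10+0+15 = 35 m², leaving 70.
Order the tenants by rent per m²: Tenant V 150 > Tenant M 140 > Tenant C 110 > Tenant R 80 > Tenant A 70.
Tenant V: +15 to 15 (cap) ; 55 left.
Tenant M: +55 (room for 60) → 70. Pool exhausted.

70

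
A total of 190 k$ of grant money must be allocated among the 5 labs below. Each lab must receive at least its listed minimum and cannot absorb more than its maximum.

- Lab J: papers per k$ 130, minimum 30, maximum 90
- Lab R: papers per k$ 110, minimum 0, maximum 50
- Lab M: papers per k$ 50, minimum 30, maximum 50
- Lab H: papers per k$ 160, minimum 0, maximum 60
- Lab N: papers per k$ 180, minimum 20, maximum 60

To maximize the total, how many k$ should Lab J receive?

Meeting every minimum uses 30+0+30+0+20 = 80 k$, leaving 110.
Highest papers per k$ first: Lab N 180 > Lab H 160 > Lab J 130 > Lab R 110 > Lab M 50.
Lab N: +40 to 60 (cap) — 70 left.
Lab H: +60 to 60 (cap) — 10 left.
Lab J has room for 60 more but only 10 remain, so it gets 40.

40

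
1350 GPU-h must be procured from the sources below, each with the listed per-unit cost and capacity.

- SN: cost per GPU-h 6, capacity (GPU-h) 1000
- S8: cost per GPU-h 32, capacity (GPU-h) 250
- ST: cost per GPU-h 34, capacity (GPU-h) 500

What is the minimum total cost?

17400

Fill from the cheapest source first.
SN (6): use full 1000 → 350 GPU-h to go.
S8 (32): use full 250 → 100 GPU-h to go.
ST at 34: take 100 of its 500 → requirement met.
Cost = 1000×6 + 250×32 + 100×34 = 17400.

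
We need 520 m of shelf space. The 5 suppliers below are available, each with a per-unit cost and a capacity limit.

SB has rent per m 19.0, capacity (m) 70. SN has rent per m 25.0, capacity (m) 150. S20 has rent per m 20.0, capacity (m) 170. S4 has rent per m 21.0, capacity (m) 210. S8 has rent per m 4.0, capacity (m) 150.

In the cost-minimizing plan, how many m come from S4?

130

Use suppliers in increasing cost order.
S8 at 4.0: take all 150 m ; 370 still needed.
SB at 19.0: take all 70 m ; 300 still needed.
Take 170 from S20 at 20.0 ; need 130 more.
Take 130 from S4 at 21.0 to finish.
SN: unused.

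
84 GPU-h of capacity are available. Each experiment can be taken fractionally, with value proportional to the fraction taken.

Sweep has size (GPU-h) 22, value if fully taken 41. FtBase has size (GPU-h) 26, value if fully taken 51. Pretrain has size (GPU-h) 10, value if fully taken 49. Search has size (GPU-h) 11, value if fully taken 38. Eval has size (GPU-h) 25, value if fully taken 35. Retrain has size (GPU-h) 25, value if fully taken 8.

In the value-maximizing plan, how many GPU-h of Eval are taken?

Sort by value density: Pretrain 49/10≈4.9, Search 38/11≈3.45, FtBase 51/26≈1.96, Sweep 41/22≈1.86, Eval 35/25≈1.4, Retrain 8/25≈0.32.
Take all of Pretrain (10 GPU-h, value 49) → 74 GPU-h left.
Take all of Search (11 GPU-h, value 38) → 63 GPU-h left.
Take all of FtBase (26 GPU-h, value 51) → 37 GPU-h left.
Take all of Sweep (22 GPU-h, value 41) → 15 GPU-h left.
Only 15 GPU-h remain; take 15/25 of Eval for value 35×15/25 = 21.

15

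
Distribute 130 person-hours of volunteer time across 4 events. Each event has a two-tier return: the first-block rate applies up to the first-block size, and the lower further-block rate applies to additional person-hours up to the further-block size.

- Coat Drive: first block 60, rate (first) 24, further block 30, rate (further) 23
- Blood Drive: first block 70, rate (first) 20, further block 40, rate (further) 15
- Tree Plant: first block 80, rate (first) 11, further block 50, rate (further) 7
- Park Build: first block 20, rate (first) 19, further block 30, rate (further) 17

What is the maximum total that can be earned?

2930

Rank every tier by rate: Coat Drive/tier1 24 > Coat Drive/tier2 23 > Blood Drive/tier1 20 > Park Build/tier1 19 > Park Build/tier2 17 > Blood Drive/tier2 15 > Tree Plant/tier1 11 > Tree Plant/tier2 7.
Coat Drive tier1 at 24: fill all 60 — 70 left.
Coat Drive tier2 at 23: fill all 30 — 40 left.
Blood Drive tier1 at 20: only 40 left, fill 40.
Total = 24×60 + 23×30 + 20×40 = 2930.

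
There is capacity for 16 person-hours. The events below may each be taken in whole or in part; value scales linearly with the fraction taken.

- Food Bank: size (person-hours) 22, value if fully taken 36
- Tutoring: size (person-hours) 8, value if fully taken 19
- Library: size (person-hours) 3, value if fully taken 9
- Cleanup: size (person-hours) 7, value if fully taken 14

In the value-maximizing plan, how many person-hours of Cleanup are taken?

5

Rank by value-to-size ratio: Library 9/3≈3, Tutoring 19/8≈2.38, Cleanup 14/7≈2, Food Bank 36/22≈1.64.
Library: take in full, 3 person-hours for value 9 → 13 left.
Take all of Tutoring (8 person-hours, value 19) → 5 person-hours left.
Only 5 person-hours remain; take 5/7 of Cleanup for value 14×5/7 = 10.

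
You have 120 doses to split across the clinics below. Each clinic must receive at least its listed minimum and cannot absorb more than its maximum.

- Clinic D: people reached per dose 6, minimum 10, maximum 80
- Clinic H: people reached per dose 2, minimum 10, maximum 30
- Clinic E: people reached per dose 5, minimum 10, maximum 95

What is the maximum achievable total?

Meeting every minimum uses 10+10+10 = 30 doses, leaving 90.
Order the clinics by people reached per dose: Clinic D 6 > Clinic E 5 > Clinic H 2.
Clinic D: +70 to 80 (cap) → 20 left.
Only 20 left; Clinic E takes them to reach 30.
Total = 6×80 + 2×10 + 5×30 = 650.

650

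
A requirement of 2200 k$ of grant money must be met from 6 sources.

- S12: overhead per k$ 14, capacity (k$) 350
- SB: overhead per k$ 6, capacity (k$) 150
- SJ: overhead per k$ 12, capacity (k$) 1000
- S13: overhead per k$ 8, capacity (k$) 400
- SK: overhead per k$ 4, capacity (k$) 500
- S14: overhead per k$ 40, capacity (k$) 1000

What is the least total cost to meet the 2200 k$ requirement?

20200

Use sources in increasing cost order.
Take 500 from SK at 4 — need 1700 more.
Take 150 from SB at 6 — need 1550 more.
Take 400 from S13 at 8 — need 1150 more.
SJ at 12: take all 1000 k$ — 150 still needed.
Take 150 from S12 at 14 to finish.
S14: unused.
Cost = 500×4 + 150×6 + 400×8 + 1000×12 + 150×14 = 20200.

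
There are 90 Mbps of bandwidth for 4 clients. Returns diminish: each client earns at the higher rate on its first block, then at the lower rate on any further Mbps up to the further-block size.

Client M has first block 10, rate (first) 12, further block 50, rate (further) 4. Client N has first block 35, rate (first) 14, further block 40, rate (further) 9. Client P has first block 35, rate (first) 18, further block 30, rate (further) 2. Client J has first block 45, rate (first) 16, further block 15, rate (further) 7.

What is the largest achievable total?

1490

Treat each block as its own option and order by rate: Client P/T1 18 > Client J/T1 16 > Client N/T1 14 > Client M/T1 12 > Client N/T2 9 > Client J/T2 7 > Client M/T2 4 > Client P/T2 2.
Fill Client P T1 block (35 at 18) → 55 left.
Client J/T1 (16): +45 → 10 left.
Client N T1 at 14: only 10 left, fill 10.
Total = 18×35 + 16×45 + 14×10 = 1490.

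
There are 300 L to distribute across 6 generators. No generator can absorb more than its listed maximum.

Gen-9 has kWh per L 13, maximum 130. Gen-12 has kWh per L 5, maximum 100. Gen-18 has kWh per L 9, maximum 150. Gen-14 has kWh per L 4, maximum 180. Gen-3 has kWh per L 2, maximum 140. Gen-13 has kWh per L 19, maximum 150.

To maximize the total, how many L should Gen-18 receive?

20

Order the generators by kWh per L: Gen-13 19 > Gen-9 13 > Gen-18 9 > Gen-12 5 > Gen-14 4 > Gen-3 2.
Gen-13: +150 to 150 (cap) → 150 left.
Gen-9 takes 130 to reach its cap of 130 → 20 left.
Gen-18 has room for 150 but only 20 remain, so it gets 20.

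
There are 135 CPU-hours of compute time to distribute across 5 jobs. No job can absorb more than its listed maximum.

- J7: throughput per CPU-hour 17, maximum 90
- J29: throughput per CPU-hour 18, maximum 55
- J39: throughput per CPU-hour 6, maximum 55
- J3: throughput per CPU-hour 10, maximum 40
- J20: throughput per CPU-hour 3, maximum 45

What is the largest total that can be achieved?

2350

Rank by throughput per CPU-hour: J29 18 > J7 17 > J3 10 > J39 6 > J20 3.
Give J29 55 to hit its cap of 55 ; 80 left.
Only 80 left; J7 takes them to reach 80.
Total = 17×80 + 18×55 = 2350.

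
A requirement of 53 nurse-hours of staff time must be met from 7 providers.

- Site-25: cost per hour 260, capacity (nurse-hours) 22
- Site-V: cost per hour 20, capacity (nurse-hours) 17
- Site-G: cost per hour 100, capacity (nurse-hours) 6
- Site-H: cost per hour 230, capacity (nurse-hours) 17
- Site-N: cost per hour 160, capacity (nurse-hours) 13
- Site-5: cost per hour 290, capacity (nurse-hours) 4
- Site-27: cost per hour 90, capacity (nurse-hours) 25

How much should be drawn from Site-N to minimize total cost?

Use providers in increasing cost order.
Site-V at 20: take all 17 nurse-hours → 36 still needed.
Site-27 at 90: take all 25 nurse-hours → 11 still needed.
Take 6 from Site-G at 100 → need 5 more.
Site-N (160): take the remaining 5 → done.
Site-H, Site-25, Site-5: unused.

5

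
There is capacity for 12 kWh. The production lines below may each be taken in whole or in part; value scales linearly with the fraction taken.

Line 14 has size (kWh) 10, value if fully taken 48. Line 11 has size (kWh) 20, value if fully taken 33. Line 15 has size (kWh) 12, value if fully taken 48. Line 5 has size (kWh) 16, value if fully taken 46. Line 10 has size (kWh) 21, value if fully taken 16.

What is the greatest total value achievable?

Sort by value density: Line 14 48/10≈4.8, Line 15 48/12≈4, Line 5 46/16≈2.88, Line 11 33/20≈1.65, Line 10 16/21≈0.762.
All 10 kWh of Line 14 fit (value 48) — 2 remain.
Only 2 kWh remain; take 2/12 of Line 15 for value 48×2/12 = 8.
Total value = 56.

56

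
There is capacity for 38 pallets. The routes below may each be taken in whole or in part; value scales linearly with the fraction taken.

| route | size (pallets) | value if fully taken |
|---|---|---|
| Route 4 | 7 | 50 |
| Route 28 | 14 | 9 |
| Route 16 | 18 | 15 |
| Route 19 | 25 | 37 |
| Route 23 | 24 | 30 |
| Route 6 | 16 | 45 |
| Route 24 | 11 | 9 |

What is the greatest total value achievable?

117.2

Best value per unit of size first: Route 4 50/7≈7.14, Route 6 45/16≈2.81, Route 19 37/25≈1.48, Route 23 30/24≈1.25, Route 16 15/18≈0.833, Route 24 9/11≈0.818, Route 28 9/14≈0.643.
All 7 pallets of Route 4 fit (value 50) → 31 remain.
Take all of Route 6 (16 pallets, value 45) → 15 pallets left.
15 pallets left: a 15/25 share of Route 19 gives 37×15/25 = 22.2.
Total value = 117.2.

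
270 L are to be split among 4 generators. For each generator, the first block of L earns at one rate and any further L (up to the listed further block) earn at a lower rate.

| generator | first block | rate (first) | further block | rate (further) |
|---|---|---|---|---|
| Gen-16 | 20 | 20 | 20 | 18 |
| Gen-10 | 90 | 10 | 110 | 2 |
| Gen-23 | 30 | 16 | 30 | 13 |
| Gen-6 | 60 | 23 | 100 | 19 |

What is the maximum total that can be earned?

5010

Rank every tier by rate: Gen-6/first 23 > Gen-16/first 20 > Gen-6/second 19 > Gen-16/second 18 > Gen-23/first 16 > Gen-23/second 13 > Gen-10/first 10 > Gen-10/second 2.
Gen-6 first at 23: fill all 60 ; 210 left.
Fill Gen-16 first block (20 at 20) ; 190 left.
Gen-6/second (19): +100 ; 90 left.
Fill Gen-16 second block (20 at 18) ; 70 left.
Gen-23 first at 16: fill all 30 ; 40 left.
Gen-23/second (13): +30 ; 10 left.
Gen-10/first: +10 of 90 at 10; pool empty.
Total = 23×60 + 20×20 + 19×100 + 18×20 + 16×30 + 13×30 + 10×10 = 5010.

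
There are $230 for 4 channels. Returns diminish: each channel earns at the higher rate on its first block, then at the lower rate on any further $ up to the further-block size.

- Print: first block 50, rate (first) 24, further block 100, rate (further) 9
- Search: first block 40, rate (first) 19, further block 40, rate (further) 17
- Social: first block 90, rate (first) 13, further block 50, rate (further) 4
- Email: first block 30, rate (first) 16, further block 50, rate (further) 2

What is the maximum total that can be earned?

Order all 8 blocks by rate: Print/tier1 24 > Search/tier1 19 > Search/tier2 17 > Email/tier1 16 > Social/tier1 13 > Print/tier2 9 > Social/tier2 4 > Email/tier2 2.
Print/tier1 (24): +50 — 180 left.
Search/tier1 (19): +40 — 140 left.
Search/tier2 (17): +40 — 100 left.
Fill Email tier1 block (30 at 16) — 70 left.
Social tier1 at 13: only 70 left, fill 70.
Total = 24×50 + 19×40 + 17×40 + 16×30 + 13×70 = 4030.

4030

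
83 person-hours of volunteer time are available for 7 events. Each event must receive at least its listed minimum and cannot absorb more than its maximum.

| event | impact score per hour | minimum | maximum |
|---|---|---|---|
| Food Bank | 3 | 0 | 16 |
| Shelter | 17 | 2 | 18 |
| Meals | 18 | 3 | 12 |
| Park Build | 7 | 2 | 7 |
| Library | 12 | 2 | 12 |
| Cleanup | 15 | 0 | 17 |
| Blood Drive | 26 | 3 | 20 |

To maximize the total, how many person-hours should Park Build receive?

4

Meeting every minimum uses 0+2+3+2+2+0+3 = 12 person-hours, leaving 71.
Order the events by impact score per hour: Blood Drive 26 > Meals 18 > Shelter 17 > Cleanup 15 > Library 12 > Park Build 7 > Food Bank 3.
Blood Drive: +17 to 20 (cap) ; 54 left.
Meals: +9 to 12 (cap) ; 45 left.
Give Shelter 16 more to hit its cap of 18 ; 29 left.
Cleanup: +17 to 17 (cap) ; 12 left.
Library takes 10 more to reach its cap of 12 ; 2 left.
Only 2 left; Park Build takes them to reach 4.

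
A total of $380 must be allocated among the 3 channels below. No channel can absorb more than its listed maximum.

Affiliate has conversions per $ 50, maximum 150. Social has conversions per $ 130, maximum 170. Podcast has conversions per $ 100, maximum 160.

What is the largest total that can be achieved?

40600

Order the channels by conversions per $: Social 130 > Podcast 100 > Affiliate 50.
Social takes 170 to reach its cap of 170 — 210 left.
Give Podcast 160 to hit its cap of 160 — 50 left.
Affiliate has room for 150 but only 50 remain, so it gets 50.
Total = 50×50 + 130×170 + 100×160 = 40600.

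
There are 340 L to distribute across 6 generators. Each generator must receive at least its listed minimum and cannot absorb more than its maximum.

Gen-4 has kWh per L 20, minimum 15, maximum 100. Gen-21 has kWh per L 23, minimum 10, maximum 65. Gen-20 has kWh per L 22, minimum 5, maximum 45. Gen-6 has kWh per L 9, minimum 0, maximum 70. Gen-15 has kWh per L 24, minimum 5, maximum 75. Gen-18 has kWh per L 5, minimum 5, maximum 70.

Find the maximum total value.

6760

Meeting every minimum uses 15+10+5+0+5+5 = 40 L, leaving 300.
Rank by kWh per L: Gen-15 24 > Gen-21 23 > Gen-20 22 > Gen-4 20 > Gen-6 9 > Gen-18 5.
Give Gen-15 70 more to hit its cap of 75 ; 230 left.
Give Gen-21 55 more to hit its cap of 65 ; 175 left.
Give Gen-20 40 more to hit its cap of 45 ; 135 left.
Give Gen-4 85 more to hit its cap of 100 ; 50 left.
Gen-6: +50 (room for 70) → 50. Pool exhausted.
Total = 20×100 + 23×65 + 22×45 + 9×50 + 24×75 + 5×5 = 6760.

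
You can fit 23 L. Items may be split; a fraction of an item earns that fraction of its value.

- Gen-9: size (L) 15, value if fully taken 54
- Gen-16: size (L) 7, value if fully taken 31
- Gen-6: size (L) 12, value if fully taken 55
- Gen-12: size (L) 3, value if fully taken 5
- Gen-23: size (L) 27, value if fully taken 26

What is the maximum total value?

100.4

Sort by value density: Gen-6 55/12≈4.58, Gen-16 31/7≈4.43, Gen-9 54/15≈3.6, Gen-12 5/3≈1.67, Gen-23 26/27≈0.963.
Gen-6: take in full, 12 L for value 55 ; 11 left.
All 7 L of Gen-16 fit (value 31) ; 4 remain.
Fill the last 4 L with part of Gen-9: 4/15 of it earns 14.4.
Total value = 100.4.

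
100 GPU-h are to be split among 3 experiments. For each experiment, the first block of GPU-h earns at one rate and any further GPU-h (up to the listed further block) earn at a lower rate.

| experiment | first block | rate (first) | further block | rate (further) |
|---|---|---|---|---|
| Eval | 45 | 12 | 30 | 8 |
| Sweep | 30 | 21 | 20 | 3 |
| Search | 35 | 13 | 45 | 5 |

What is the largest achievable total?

1505

Treat each block as its own option and order by rate: Sweep/first 21 > Search/first 13 > Eval/first 12 > Eval/second 8 > Search/second 5 > Sweep/second 3.
Sweep first at 21: fill all 30 — 70 left.
Fill Search first block (35 at 13) — 35 left.
Eval/first: +35 of 45 at 12; pool empty.
Total = 21×30 + 13×35 + 12×35 = 1505.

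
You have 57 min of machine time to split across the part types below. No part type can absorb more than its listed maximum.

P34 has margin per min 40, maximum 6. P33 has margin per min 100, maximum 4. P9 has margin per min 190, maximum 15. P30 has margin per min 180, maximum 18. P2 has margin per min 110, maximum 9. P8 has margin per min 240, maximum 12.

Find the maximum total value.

10260

Rank by margin per min: P8 240 > P9 190 > P30 180 > P2 110 > P33 100 > P34 40.
P8 takes 12 to reach its cap of 12 ; 45 left.
P9 takes 15 to reach its cap of 15 ; 30 left.
Give P30 18 to hit its cap of 18 ; 12 left.
Give P2 9 to hit its cap of 9 ; 3 left.
Only 3 left; P33 takes them to reach 3.
Total = 100×3 + 190×15 + 180×18 + 110×9 + 240×12 = 10260.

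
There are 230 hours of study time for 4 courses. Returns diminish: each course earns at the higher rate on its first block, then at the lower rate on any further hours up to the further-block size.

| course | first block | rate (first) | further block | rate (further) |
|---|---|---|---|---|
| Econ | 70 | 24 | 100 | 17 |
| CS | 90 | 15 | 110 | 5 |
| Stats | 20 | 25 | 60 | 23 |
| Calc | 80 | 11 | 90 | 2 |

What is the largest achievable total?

Treat each block as its own option and order by rate: Stats/first 25 > Econ/first 24 > Stats/second 23 > Econ/second 17 > CS/first 15 > Calc/first 11 > CS/second 5 > Calc/second 2.
Fill Stats first block (20 at 25) — 210 left.
Econ first at 24: fill all 70 — 140 left.
Stats second at 23: fill all 60 — 80 left.
Econ second at 17: only 80 left, fill 80.
Total = 25×20 + 24×70 + 23×60 + 17×80 = 4920.

4920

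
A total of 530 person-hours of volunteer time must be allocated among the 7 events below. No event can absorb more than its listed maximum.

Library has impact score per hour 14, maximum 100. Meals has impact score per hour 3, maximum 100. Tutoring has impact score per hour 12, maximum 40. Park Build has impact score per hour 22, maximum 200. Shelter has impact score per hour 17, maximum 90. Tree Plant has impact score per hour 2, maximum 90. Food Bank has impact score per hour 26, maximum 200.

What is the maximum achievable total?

Highest impact score per hour first: Food Bank 26 > Park Build 22 > Shelter 17 > Library 14 > Tutoring 12 > Meals 3 > Tree Plant 2.
Food Bank: +200 to 200 (cap) ; 330 left.
Park Build takes 200 to reach its cap of 200 ; 130 left.
Shelter takes 90 to reach its cap of 90 ; 40 left.
Library: +40 (room for 100) → 40. Pool exhausted.
Total = 14×40 + 22×200 + 17×90 + 26×200 = 11690.

11690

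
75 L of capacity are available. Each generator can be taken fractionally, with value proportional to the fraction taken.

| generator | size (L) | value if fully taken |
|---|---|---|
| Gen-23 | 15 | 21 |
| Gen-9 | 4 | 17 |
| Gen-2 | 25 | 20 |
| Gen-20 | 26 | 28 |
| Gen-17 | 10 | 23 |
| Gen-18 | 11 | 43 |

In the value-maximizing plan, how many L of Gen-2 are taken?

Best value per unit of size first: Gen-9 17/4≈4.25, Gen-18 43/11≈3.91, Gen-17 23/10≈2.3, Gen-23 21/15≈1.4, Gen-20 28/26≈1.08, Gen-2 20/25≈0.8.
Take all of Gen-9 (4 L, value 17) — 71 L left.
All 11 L of Gen-18 fit (value 43) — 60 remain.
Take all of Gen-17 (10 L, value 23) — 50 L left.
Take all of Gen-23 (15 L, value 21) — 35 L left.
Gen-20: take in full, 26 L for value 28 — 9 left.
Fill the last 9 L with part of Gen-2: 9/25 of it earns 7.2.

9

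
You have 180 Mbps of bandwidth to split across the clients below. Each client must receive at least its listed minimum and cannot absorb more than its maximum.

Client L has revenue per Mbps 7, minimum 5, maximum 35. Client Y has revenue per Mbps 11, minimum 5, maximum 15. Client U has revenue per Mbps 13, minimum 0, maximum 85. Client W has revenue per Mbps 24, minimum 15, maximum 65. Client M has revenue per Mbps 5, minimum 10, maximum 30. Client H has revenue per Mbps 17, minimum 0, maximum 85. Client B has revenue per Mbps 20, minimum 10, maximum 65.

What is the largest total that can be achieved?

Meeting every minimum uses 5+5+0+15+10+0+10 = 45 Mbps, leaving 135.
Rank by revenue per Mbps: Client W 24 > Client B 20 > Client H 17 > Client U 13 > Client Y 11 > Client L 7 > Client M 5.
Give Client W 50 more to hit its cap of 65 ; 85 left.
Client B: +55 to 65 (cap) ; 30 left.
Client H has room for 85 more but only 30 remain, so it gets 30.
Total = 7×5 + 11×5 + 24×65 + 5×10 + 17×30 + 20×65 = 3510.

3510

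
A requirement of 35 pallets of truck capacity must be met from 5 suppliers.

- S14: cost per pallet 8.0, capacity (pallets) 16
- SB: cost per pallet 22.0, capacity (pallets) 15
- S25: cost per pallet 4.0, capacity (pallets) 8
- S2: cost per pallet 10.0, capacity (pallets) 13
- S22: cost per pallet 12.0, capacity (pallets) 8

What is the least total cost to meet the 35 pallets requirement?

Fill from the cheapest supplier first.
Take 8 from S25 at 4.0 — need 27 more.
S14 (8.0): use full 16 — 11 pallets to go.
S2 at 10.0: take 11 of its 13 — requirement met.
S22, SB: unused.
Cost = 8×4.0 + 16×8.0 + 11×10.0 = 270.

270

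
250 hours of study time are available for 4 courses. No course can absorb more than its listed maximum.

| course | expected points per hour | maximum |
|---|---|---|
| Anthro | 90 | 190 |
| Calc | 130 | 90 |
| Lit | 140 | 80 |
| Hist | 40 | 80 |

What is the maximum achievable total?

Highest expected points per hour first: Lit 140 > Calc 130 > Anthro 90 > Hist 40.
Give Lit 80 to hit its cap of 80 ; 170 left.
Calc takes 90 to reach its cap of 90 ; 80 left.
Only 80 left; Anthro takes them to reach 80.
Total = 90×80 + 130×90 + 140×80 = 30100.

30100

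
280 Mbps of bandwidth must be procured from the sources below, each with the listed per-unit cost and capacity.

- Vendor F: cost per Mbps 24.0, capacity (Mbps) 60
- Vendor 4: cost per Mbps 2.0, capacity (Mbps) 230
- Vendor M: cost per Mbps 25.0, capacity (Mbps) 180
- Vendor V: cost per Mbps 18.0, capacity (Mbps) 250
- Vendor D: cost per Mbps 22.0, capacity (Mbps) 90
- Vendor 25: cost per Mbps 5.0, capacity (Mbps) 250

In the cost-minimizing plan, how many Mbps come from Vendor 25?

50

Cheapest first:
Take 230 from Vendor 4 at 2.0 → need 50 more.
Vendor 25 (5.0): take the remaining 50 → done.
Vendor V, Vendor D, Vendor F, Vendor M: unused.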